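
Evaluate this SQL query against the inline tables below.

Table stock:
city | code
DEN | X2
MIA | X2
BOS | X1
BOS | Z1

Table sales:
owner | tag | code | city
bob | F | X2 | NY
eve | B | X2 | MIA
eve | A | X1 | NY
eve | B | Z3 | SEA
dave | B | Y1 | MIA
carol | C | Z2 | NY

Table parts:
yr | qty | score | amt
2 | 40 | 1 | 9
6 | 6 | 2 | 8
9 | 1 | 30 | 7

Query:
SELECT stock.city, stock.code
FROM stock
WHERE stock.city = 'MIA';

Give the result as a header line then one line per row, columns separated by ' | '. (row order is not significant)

== RESULT ==
stock.city | stock.code
MIA | X2

Derivation:
After WHERE (1 rows):
stock.city | stock.code
MIA | X2
After SELECT (1 rows):
stock.city | stock.code
MIA | X2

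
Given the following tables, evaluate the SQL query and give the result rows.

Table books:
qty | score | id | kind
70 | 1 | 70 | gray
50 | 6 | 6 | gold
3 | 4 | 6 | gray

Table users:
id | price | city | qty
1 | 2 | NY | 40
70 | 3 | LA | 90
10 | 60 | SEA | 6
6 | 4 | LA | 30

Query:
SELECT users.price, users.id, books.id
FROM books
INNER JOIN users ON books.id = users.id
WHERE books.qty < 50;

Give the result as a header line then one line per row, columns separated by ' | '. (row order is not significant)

After JOIN users (3 rows):
books.qty | books.score | books.id | books.kind | users.id | users.price | users.city | users.qty
70 | 1 | 70 | gray | 70 | 3 | LA | 90
50 | 6 | 6 | gold | 6 | 4 | LA | 30
3 | 4 | 6 | gray | 6 | 4 | LA | 30
After WHERE (1 rows):
books.qty | books.score | books.id | books.kind | users.id | users.price | users.city | users.qty
3 | 4 | 6 | gray | 6 | 4 | LA | 30
After SELECT (1 rows):
users.price | users.id | books.id
4 | 6 | 6

== RESULT ==
users.price | users.id | books.id
4 | 6 | 6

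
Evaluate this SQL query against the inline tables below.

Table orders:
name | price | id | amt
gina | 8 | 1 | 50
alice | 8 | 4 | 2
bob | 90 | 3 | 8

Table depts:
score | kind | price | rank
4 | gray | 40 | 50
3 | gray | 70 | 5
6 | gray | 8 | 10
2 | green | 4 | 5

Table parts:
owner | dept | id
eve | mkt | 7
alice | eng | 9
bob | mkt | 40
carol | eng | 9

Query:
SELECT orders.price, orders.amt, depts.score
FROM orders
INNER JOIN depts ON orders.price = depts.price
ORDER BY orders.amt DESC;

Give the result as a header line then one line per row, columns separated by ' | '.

After JOIN depts (2 rows):
orders.name | orders.price | orders.id | orders.amt | depts.score | depts.kind | depts.price | depts.rank
gina | 8 | 1 | 50 | 6 | gray | 8 | 10
alice | 8 | 4 | 2 | 6 | gray | 8 | 10
After SELECT (2 rows):
orders.price | orders.amt | depts.score
8 | 50 | 6
8 | 2 | 6
After ORDER BY (2 rows):
orders.price | orders.amt | depts.score
8 | 50 | 6
8 | 2 | 6

== RESULT ==
orders.price | orders.amt | depts.score
8 | 50 | 6
8 | 2 | 6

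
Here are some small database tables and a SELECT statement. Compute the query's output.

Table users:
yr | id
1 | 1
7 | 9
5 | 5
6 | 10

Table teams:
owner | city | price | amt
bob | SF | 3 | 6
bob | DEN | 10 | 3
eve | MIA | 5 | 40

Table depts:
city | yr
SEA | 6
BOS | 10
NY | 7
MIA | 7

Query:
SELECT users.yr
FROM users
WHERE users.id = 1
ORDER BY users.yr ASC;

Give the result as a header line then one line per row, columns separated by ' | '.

== RESULT ==
users.yr
1

Derivation:
After WHERE (1 rows):
users.yr | users.id
1 | 1
After SELECT (1 rows):
users.yr
1
After ORDER BY (1 rows):
users.yr
1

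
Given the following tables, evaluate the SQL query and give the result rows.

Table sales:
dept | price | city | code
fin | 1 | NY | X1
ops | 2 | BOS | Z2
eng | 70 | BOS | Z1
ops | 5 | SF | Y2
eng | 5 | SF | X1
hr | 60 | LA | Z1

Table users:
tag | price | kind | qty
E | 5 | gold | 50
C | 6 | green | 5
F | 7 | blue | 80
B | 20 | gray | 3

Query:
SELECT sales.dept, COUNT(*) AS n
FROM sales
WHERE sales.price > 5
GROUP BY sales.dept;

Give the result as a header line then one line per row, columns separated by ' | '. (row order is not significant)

== RESULT ==
sales.dept | n
eng | 1
hr | 1

Derivation:
After WHERE (2 rows):
sales.dept | sales.price | sales.city | sales.code
eng | 70 | BOS | Z1
hr | 60 | LA | Z1
After GROUP BY (2 rows):
sales.dept | n
eng | 1
hr | 1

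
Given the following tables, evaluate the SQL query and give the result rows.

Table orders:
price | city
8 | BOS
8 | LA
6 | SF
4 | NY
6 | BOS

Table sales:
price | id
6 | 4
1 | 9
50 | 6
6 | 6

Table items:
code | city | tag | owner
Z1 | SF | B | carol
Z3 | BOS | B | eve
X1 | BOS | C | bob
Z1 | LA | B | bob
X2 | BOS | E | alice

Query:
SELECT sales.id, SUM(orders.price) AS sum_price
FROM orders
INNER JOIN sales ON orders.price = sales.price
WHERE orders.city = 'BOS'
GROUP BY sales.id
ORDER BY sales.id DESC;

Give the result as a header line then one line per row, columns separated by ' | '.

== RESULT ==
sales.id | sum_price
6 | 6
4 | 6

Derivation:
After JOIN sales (4 rows):
orders.price | orders.city | sales.price | sales.id
6 | SF | 6 | 4
6 | SF | 6 | 6
6 | BOS | 6 | 4
6 | BOS | 6 | 6
After WHERE (2 rows):
orders.price | orders.city | sales.price | sales.id
6 | BOS | 6 | 4
6 | BOS | 6 | 6
After GROUP BY (2 rows):
sales.id | sum_price
4 | 6
6 | 6
After ORDER BY (2 rows):
sales.id | sum_price
6 | 6
4 | 6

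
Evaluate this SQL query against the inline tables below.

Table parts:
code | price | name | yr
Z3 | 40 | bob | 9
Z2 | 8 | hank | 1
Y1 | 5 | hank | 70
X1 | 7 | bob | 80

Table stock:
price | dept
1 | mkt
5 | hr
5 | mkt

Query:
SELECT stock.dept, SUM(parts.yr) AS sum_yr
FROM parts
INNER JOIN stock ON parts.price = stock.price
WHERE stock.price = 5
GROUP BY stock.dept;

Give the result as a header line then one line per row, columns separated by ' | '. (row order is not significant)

After JOIN stock (2 rows):
parts.code | parts.price | parts.name | parts.yr | stock.price | stock.dept
Y1 | 5 | hank | 70 | 5 | hr
Y1 | 5 | hank | 70 | 5 | mkt
After WHERE (2 rows):
parts.code | parts.price | parts.name | parts.yr | stock.price | stock.dept
Y1 | 5 | hank | 70 | 5 | hr
Y1 | 5 | hank | 70 | 5 | mkt
After GROUP BY (2 rows):
stock.dept | sum_yr
hr | 70
mkt | 70

== RESULT ==
stock.dept | sum_yr
hr | 70
mkt | 70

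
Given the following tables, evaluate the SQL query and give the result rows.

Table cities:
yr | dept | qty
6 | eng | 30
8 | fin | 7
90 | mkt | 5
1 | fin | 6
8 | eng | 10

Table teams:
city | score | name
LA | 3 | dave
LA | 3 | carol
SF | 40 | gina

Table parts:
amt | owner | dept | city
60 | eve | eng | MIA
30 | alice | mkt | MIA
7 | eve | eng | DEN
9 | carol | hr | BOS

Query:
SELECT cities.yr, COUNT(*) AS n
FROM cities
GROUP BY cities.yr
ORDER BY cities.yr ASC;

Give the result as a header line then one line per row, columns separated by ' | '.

After GROUP BY (4 rows):
cities.yr | n
6 | 1
8 | 2
90 | 1
1 | 1
After ORDER BY (4 rows):
cities.yr | n
1 | 1
6 | 1
8 | 2
90 | 1

== RESULT ==
cities.yr | n
1 | 1
6 | 1
8 | 2
90 | 1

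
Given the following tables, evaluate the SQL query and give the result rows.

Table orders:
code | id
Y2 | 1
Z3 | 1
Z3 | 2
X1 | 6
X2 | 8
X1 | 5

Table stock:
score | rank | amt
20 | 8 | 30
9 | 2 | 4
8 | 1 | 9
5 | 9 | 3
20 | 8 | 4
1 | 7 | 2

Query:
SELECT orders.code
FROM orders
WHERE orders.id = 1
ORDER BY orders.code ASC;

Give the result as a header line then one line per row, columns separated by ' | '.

== RESULT ==
orders.code
Y2
Z3

Derivation:
After WHERE (2 rows):
orders.code | orders.id
Y2 | 1
Z3 | 1
After SELECT (2 rows):
orders.code
Y2
Z3
After ORDER BY (2 rows):
orders.code
Y2
Z3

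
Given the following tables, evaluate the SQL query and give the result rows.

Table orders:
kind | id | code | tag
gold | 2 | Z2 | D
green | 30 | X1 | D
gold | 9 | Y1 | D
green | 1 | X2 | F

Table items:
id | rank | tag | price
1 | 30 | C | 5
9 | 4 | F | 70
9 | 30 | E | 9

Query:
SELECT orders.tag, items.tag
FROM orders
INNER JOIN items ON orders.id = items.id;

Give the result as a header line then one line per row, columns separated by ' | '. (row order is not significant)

== RESULT ==
orders.tag | items.tag
D | F
D | E
F | C

Derivation:
After JOIN items (3 rows):
orders.kind | orders.id | orders.code | orders.tag | items.id | items.rank | items.tag | items.price
gold | 9 | Y1 | D | 9 | 4 | F | 70
gold | 9 | Y1 | D | 9 | 30 | E | 9
green | 1 | X2 | F | 1 | 30 | C | 5
After SELECT (3 rows):
orders.tag | items.tag
D | F
D | E
F | C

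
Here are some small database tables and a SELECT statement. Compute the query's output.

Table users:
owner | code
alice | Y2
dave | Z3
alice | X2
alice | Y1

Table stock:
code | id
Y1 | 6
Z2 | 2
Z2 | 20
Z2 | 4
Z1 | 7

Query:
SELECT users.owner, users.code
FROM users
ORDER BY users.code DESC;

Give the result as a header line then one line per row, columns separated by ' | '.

After SELECT (4 rows):
users.owner | users.code
alice | Y2
dave | Z3
alice | X2
alice | Y1
After ORDER BY (4 rows):
users.owner | users.code
dave | Z3
alice | Y2
alice | Y1
alice | X2

== RESULT ==
users.owner | users.code
dave | Z3
alice | Y2
alice | Y1
alice | X2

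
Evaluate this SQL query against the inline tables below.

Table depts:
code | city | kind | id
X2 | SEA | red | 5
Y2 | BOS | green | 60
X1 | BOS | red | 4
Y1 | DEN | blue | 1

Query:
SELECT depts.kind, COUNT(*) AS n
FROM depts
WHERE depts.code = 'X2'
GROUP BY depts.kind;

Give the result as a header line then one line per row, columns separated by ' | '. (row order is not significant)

After WHERE (1 rows):
depts.code | depts.city | depts.kind | depts.id
X2 | SEA | red | 5
After GROUP BY (1 rows):
depts.kind | n
red | 1

== RESULT ==
depts.kind | n
red | 1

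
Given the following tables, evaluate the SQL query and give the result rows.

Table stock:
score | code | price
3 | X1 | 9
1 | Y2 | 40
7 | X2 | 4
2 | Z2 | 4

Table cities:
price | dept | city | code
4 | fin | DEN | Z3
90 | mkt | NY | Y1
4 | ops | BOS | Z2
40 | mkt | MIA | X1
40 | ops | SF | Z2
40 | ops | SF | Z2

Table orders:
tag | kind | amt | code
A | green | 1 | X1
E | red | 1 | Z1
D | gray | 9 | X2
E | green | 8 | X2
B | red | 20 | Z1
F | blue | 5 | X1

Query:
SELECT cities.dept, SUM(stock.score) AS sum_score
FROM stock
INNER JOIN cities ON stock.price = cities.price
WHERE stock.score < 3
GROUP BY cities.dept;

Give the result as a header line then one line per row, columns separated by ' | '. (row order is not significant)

== RESULT ==
cities.dept | sum_score
mkt | 1
ops | 4
fin | 2

Derivation:
After JOIN cities (7 rows):
stock.score | stock.code | stock.price | cities.price | cities.dept | cities.city | cities.code
1 | Y2 | 40 | 40 | mkt | MIA | X1
1 | Y2 | 40 | 40 | ops | SF | Z2
1 | Y2 | 40 | 40 | ops | SF | Z2
7 | X2 | 4 | 4 | fin | DEN | Z3
7 | X2 | 4 | 4 | ops | BOS | Z2
2 | Z2 | 4 | 4 | fin | DEN | Z3
2 | Z2 | 4 | 4 | ops | BOS | Z2
After WHERE (5 rows):
stock.score | stock.code | stock.price | cities.price | cities.dept | cities.city | cities.code
1 | Y2 | 40 | 40 | mkt | MIA | X1
1 | Y2 | 40 | 40 | ops | SF | Z2
1 | Y2 | 40 | 40 | ops | SF | Z2
2 | Z2 | 4 | 4 | fin | DEN | Z3
2 | Z2 | 4 | 4 | ops | BOS | Z2
After GROUP BY (3 rows):
cities.dept | sum_score
mkt | 1
ops | 4
fin | 2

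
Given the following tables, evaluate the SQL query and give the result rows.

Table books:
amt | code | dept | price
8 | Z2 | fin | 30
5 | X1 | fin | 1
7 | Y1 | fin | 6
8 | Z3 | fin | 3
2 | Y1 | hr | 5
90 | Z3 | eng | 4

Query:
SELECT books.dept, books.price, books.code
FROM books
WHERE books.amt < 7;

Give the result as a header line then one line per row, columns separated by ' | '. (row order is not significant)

== RESULT ==
books.dept | books.price | books.code
fin | 1 | X1
hr | 5 | Y1

Derivation:
After WHERE (2 rows):
books.amt | books.code | books.dept | books.price
5 | X1 | fin | 1
2 | Y1 | hr | 5
After SELECT (2 rows):
books.dept | books.price | books.code
fin | 1 | X1
hr | 5 | Y1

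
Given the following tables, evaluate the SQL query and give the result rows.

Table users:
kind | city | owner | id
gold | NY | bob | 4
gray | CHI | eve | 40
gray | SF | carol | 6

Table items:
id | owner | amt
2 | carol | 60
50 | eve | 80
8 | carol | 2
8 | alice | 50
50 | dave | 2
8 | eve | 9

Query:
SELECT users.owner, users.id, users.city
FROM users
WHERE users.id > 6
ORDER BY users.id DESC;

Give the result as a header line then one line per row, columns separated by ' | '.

== RESULT ==
users.owner | users.id | users.city
eve | 40 | CHI

Derivation:
After WHERE (1 rows):
users.kind | users.city | users.owner | users.id
gray | CHI | eve | 40
After SELECT (1 rows):
users.owner | users.id | users.city
eve | 40 | CHI
After ORDER BY (1 rows):
users.owner | users.id | users.city
eve | 40 | CHI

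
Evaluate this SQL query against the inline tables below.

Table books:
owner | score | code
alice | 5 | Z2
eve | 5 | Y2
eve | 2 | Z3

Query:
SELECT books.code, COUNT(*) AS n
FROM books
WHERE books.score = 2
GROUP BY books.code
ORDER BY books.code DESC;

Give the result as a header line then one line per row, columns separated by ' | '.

== RESULT ==
books.code | n
Z3 | 1

Derivation:
After WHERE (1 rows):
books.owner | books.score | books.code
eve | 2 | Z3
After GROUP BY (1 rows):
books.code | n
Z3 | 1
After ORDER BY (1 rows):
books.code | n
Z3 | 1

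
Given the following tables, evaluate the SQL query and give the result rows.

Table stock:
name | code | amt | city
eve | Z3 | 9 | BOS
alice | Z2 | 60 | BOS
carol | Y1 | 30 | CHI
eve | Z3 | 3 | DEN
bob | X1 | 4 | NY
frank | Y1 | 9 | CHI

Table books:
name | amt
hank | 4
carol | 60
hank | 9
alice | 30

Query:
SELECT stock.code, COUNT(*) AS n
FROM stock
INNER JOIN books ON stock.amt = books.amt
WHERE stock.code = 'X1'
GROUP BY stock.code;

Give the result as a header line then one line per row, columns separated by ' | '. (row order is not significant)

== RESULT ==
stock.code | n
X1 | 1

Derivation:
After JOIN books (5 rows):
stock.name | stock.code | stock.amt | stock.city | books.name | books.amt
eve | Z3 | 9 | BOS | hank | 9
alice | Z2 | 60 | BOS | carol | 60
carol | Y1 | 30 | CHI | alice | 30
bob | X1 | 4 | NY | hank | 4
frank | Y1 | 9 | CHI | hank | 9
After WHERE (1 rows):
stock.name | stock.code | stock.amt | stock.city | books.name | books.amt
bob | X1 | 4 | NY | hank | 4
After GROUP BY (1 rows):
stock.code | n
X1 | 1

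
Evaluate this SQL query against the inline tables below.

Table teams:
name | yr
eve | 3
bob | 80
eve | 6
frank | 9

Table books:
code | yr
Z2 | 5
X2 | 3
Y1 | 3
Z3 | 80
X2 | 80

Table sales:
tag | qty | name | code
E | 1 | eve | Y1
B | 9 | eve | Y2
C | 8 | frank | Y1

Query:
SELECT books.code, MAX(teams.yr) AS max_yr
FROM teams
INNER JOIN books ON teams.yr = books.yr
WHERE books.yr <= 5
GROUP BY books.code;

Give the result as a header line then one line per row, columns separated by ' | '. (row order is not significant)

== RESULT ==
books.code | max_yr
X2 | 3
Y1 | 3

Derivation:
After JOIN books (4 rows):
teams.name | teams.yr | books.code | books.yr
eve | 3 | X2 | 3
eve | 3 | Y1 | 3
bob | 80 | Z3 | 80
bob | 80 | X2 | 80
After WHERE (2 rows):
teams.name | teams.yr | books.code | books.yr
eve | 3 | X2 | 3
eve | 3 | Y1 | 3
After GROUP BY (2 rows):
books.code | max_yr
X2 | 3
Y1 | 3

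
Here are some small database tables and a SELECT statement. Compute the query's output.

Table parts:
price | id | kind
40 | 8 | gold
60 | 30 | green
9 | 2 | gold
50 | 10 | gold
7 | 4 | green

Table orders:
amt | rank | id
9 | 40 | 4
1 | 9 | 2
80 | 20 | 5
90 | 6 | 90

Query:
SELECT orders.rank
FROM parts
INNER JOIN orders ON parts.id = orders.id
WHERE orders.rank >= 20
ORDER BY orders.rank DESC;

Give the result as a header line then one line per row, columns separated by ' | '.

After JOIN orders (2 rows):
parts.price | parts.id | parts.kind | orders.amt | orders.rank | orders.id
9 | 2 | gold | 1 | 9 | 2
7 | 4 | green | 9 | 40 | 4
After WHERE (1 rows):
parts.price | parts.id | parts.kind | orders.amt | orders.rank | orders.id
7 | 4 | green | 9 | 40 | 4
After SELECT (1 rows):
orders.rank
40
After ORDER BY (1 rows):
orders.rank
40

== RESULT ==
orders.rank
40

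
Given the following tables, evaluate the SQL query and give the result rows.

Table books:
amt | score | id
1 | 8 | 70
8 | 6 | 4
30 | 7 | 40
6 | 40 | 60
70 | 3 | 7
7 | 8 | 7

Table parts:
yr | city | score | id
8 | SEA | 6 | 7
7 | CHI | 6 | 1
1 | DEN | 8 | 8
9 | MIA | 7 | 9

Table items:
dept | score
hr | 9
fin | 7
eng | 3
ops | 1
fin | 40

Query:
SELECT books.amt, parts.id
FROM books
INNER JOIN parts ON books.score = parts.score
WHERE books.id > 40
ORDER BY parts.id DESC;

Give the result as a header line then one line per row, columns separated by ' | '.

After JOIN parts (5 rows):
books.amt | books.score | books.id | parts.yr | parts.city | parts.score | parts.id
1 | 8 | 70 | 1 | DEN | 8 | 8
8 | 6 | 4 | 8 | SEA | 6 | 7
8 | 6 | 4 | 7 | CHI | 6 | 1
30 | 7 | 40 | 9 | MIA | 7 | 9
7 | 8 | 7 | 1 | DEN | 8 | 8
After WHERE (1 rows):
books.amt | books.score | books.id | parts.yr | parts.city | parts.score | parts.id
1 | 8 | 70 | 1 | DEN | 8 | 8
After SELECT (1 rows):
books.amt | parts.id
1 | 8
After ORDER BY (1 rows):
books.amt | parts.id
1 | 8

== RESULT ==
books.amt | parts.id
1 | 8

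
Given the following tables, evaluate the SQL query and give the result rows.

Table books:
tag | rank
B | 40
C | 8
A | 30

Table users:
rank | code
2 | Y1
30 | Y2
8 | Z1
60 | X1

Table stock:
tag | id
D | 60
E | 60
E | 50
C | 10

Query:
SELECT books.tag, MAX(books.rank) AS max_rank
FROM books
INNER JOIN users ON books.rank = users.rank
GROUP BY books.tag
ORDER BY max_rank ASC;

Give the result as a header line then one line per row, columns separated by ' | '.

== RESULT ==
books.tag | max_rank
C | 8
A | 30

Derivation:
After JOIN users (2 rows):
books.tag | books.rank | users.rank | users.code
C | 8 | 8 | Z1
A | 30 | 30 | Y2
After GROUP BY (2 rows):
books.tag | max_rank
C | 8
A | 30
After ORDER BY (2 rows):
books.tag | max_rank
C | 8
A | 30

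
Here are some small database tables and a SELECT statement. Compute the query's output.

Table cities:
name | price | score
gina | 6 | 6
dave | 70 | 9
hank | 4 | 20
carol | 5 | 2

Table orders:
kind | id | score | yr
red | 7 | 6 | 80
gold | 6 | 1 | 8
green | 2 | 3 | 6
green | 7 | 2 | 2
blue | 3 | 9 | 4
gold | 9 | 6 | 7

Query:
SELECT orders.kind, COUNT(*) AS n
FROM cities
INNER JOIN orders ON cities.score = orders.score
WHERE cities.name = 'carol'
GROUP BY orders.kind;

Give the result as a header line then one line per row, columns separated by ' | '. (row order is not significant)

== RESULT ==
orders.kind | n
green | 1

Derivation:
After JOIN orders (4 rows):
cities.name | cities.price | cities.score | orders.kind | orders.id | orders.score | orders.yr
gina | 6 | 6 | red | 7 | 6 | 80
gina | 6 | 6 | gold | 9 | 6 | 7
dave | 70 | 9 | blue | 3 | 9 | 4
carol | 5 | 2 | green | 7 | 2 | 2
After WHERE (1 rows):
cities.name | cities.price | cities.score | orders.kind | orders.id | orders.score | orders.yr
carol | 5 | 2 | green | 7 | 2 | 2
After GROUP BY (1 rows):
orders.kind | n
green | 1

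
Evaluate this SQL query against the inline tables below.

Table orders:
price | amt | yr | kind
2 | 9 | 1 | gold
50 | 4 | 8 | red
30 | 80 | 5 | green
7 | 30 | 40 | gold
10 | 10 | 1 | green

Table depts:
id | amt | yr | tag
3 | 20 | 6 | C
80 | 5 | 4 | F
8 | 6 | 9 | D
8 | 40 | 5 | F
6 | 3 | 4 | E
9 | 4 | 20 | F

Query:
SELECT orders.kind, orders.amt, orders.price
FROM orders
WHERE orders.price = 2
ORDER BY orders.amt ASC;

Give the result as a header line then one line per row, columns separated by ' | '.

== RESULT ==
orders.kind | orders.amt | orders.price
gold | 9 | 2

Derivation:
After WHERE (1 rows):
orders.price | orders.amt | orders.yr | orders.kind
2 | 9 | 1 | gold
After SELECT (1 rows):
orders.kind | orders.amt | orders.price
gold | 9 | 2
After ORDER BY (1 rows):
orders.kind | orders.amt | orders.price
gold | 9 | 2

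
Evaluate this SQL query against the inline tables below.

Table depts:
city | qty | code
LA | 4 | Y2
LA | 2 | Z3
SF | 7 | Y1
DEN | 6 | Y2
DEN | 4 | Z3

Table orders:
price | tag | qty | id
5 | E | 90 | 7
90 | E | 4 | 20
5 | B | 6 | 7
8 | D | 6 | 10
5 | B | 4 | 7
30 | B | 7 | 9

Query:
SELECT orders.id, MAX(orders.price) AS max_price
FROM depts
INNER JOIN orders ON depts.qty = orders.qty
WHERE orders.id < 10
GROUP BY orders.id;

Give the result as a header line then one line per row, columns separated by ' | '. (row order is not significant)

After JOIN orders (7 rows):
depts.city | depts.qty | depts.code | orders.price | orders.tag | orders.qty | orders.id
LA | 4 | Y2 | 90 | E | 4 | 20
LA | 4 | Y2 | 5 | B | 4 | 7
SF | 7 | Y1 | 30 | B | 7 | 9
DEN | 6 | Y2 | 5 | B | 6 | 7
DEN | 6 | Y2 | 8 | D | 6 | 10
DEN | 4 | Z3 | 90 | E | 4 | 20
DEN | 4 | Z3 | 5 | B | 4 | 7
After WHERE (4 rows):
depts.city | depts.qty | depts.code | orders.price | orders.tag | orders.qty | orders.id
LA | 4 | Y2 | 5 | B | 4 | 7
SF | 7 | Y1 | 30 | B | 7 | 9
DEN | 6 | Y2 | 5 | B | 6 | 7
DEN | 4 | Z3 | 5 | B | 4 | 7
After GROUP BY (2 rows):
orders.id | max_price
7 | 5
9 | 30

== RESULT ==
orders.id | max_price
7 | 5
9 | 30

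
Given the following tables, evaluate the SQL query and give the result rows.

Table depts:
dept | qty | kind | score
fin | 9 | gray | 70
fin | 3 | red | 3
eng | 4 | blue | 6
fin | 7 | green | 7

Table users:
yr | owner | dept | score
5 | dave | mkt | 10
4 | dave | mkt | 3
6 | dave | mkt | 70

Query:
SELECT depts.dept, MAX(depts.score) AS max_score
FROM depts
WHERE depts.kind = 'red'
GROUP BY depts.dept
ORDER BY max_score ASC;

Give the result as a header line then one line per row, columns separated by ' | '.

== RESULT ==
depts.dept | max_score
fin | 3

Derivation:
After WHERE (1 rows):
depts.dept | depts.qty | depts.kind | depts.score
fin | 3 | red | 3
After GROUP BY (1 rows):
depts.dept | max_score
fin | 3
After ORDER BY (1 rows):
depts.dept | max_score
fin | 3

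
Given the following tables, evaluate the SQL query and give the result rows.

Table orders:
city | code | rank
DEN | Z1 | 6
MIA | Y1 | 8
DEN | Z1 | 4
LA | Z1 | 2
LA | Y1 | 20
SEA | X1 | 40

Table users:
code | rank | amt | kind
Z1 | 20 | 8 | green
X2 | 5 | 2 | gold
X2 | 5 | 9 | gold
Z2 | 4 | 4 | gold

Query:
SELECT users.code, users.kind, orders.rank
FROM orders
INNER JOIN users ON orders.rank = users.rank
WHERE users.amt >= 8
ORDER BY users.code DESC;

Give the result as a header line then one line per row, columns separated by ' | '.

After JOIN users (2 rows):
orders.city | orders.code | orders.rank | users.code | users.rank | users.amt | users.kind
DEN | Z1 | 4 | Z2 | 4 | 4 | gold
LA | Y1 | 20 | Z1 | 20 | 8 | green
After WHERE (1 rows):
orders.city | orders.code | orders.rank | users.code | users.rank | users.amt | users.kind
LA | Y1 | 20 | Z1 | 20 | 8 | green
After SELECT (1 rows):
users.code | users.kind | orders.rank
Z1 | green | 20
After ORDER BY (1 rows):
users.code | users.kind | orders.rank
Z1 | green | 20

== RESULT ==
users.code | users.kind | orders.rank
Z1 | green | 20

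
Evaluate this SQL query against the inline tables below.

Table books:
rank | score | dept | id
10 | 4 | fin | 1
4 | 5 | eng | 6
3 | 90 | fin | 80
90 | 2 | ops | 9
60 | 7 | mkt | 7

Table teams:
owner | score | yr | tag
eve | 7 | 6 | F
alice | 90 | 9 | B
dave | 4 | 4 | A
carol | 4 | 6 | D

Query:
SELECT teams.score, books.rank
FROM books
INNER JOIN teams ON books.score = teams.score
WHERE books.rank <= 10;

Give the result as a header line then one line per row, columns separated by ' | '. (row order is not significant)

After JOIN teams (4 rows):
books.rank | books.score | books.dept | books.id | teams.owner | teams.score | teams.yr | teams.tag
10 | 4 | fin | 1 | dave | 4 | 4 | A
10 | 4 | fin | 1 | carol | 4 | 6 | D
3 | 90 | fin | 80 | alice | 90 | 9 | B
60 | 7 | mkt | 7 | eve | 7 | 6 | F
After WHERE (3 rows):
books.rank | books.score | books.dept | books.id | teams.owner | teams.score | teams.yr | teams.tag
10 | 4 | fin | 1 | dave | 4 | 4 | A
10 | 4 | fin | 1 | carol | 4 | 6 | D
3 | 90 | fin | 80 | alice | 90 | 9 | B
After SELECT (3 rows):
teams.score | books.rank
4 | 10
4 | 10
90 | 3

== RESULT ==
teams.score | books.rank
4 | 10
4 | 10
90 | 3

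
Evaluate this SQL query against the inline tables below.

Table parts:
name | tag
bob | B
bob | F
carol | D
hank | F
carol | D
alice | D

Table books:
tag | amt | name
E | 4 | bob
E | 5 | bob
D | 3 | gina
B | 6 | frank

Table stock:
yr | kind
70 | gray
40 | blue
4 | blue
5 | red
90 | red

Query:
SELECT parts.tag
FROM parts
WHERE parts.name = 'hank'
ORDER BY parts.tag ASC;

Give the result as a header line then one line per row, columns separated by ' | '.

== RESULT ==
parts.tag
F

Derivation:
After WHERE (1 rows):
parts.name | parts.tag
hank | F
After SELECT (1 rows):
parts.tag
F
After ORDER BY (1 rows):
parts.tag
F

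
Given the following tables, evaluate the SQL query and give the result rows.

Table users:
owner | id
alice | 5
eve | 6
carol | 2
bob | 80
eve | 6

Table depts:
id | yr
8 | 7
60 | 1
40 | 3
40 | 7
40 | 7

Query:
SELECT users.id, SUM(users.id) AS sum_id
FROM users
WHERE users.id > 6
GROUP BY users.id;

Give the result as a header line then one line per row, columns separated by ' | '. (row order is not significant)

== RESULT ==
users.id | sum_id
80 | 80

Derivation:
After WHERE (1 rows):
users.owner | users.id
bob | 80
After GROUP BY (1 rows):
users.id | sum_id
80 | 80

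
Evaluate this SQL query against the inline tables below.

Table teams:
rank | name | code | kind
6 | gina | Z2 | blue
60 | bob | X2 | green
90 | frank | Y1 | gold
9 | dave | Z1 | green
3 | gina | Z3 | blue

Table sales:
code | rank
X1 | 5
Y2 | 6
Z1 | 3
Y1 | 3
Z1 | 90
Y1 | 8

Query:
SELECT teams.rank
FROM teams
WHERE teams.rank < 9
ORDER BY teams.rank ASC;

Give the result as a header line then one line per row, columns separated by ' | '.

== RESULT ==
teams.rank
3
6

Derivation:
After WHERE (2 rows):
teams.rank | teams.name | teams.code | teams.kind
6 | gina | Z2 | blue
3 | gina | Z3 | blue
After SELECT (2 rows):
teams.rank
6
3
After ORDER BY (2 rows):
teams.rank
3
6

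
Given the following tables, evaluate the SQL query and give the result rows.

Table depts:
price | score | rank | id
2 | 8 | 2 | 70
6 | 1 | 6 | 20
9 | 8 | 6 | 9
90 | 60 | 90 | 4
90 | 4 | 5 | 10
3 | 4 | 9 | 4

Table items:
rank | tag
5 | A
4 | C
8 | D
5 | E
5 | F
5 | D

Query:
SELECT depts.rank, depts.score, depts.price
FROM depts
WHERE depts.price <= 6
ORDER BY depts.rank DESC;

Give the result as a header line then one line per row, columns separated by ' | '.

After WHERE (3 rows):
depts.price | depts.score | depts.rank | depts.id
2 | 8 | 2 | 70
6 | 1 | 6 | 20
3 | 4 | 9 | 4
After SELECT (3 rows):
depts.rank | depts.score | depts.price
2 | 8 | 2
6 | 1 | 6
9 | 4 | 3
After ORDER BY (3 rows):
depts.rank | depts.score | depts.price
9 | 4 | 3
6 | 1 | 6
2 | 8 | 2

== RESULT ==
depts.rank | depts.score | depts.price
9 | 4 | 3
6 | 1 | 6
2 | 8 | 2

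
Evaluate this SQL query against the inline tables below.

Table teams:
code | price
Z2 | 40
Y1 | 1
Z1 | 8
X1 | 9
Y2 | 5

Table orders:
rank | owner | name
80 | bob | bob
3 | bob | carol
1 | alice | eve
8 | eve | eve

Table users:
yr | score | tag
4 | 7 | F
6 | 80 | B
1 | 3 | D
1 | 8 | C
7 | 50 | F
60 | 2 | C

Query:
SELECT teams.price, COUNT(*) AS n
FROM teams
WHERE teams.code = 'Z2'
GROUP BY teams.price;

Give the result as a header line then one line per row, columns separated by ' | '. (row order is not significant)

After WHERE (1 rows):
teams.code | teams.price
Z2 | 40
After GROUP BY (1 rows):
teams.price | n
40 | 1

== RESULT ==
teams.price | n
40 | 1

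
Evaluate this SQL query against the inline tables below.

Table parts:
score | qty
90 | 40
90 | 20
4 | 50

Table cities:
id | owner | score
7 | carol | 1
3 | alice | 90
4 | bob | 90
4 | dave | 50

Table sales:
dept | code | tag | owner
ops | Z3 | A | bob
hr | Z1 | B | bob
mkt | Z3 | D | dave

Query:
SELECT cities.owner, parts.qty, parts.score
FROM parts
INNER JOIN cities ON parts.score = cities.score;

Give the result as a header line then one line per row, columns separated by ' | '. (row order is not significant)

== RESULT ==
cities.owner | parts.qty | parts.score
alice | 40 | 90
bob | 40 | 90
alice | 20 | 90
bob | 20 | 90

Derivation:
After JOIN cities (4 rows):
parts.score | parts.qty | cities.id | cities.owner | cities.score
90 | 40 | 3 | alice | 90
90 | 40 | 4 | bob | 90
90 | 20 | 3 | alice | 90
90 | 20 | 4 | bob | 90
After SELECT (4 rows):
cities.owner | parts.qty | parts.score
alice | 40 | 90
bob | 40 | 90
alice | 20 | 90
bob | 20 | 90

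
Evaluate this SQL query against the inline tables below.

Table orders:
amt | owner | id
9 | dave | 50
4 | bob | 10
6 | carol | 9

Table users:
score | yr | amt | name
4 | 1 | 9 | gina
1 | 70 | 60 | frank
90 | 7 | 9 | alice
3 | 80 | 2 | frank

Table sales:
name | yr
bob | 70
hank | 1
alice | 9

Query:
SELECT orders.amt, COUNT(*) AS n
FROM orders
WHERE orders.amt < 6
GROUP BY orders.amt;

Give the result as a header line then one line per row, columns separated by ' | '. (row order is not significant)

After WHERE (1 rows):
orders.amt | orders.owner | orders.id
4 | bob | 10
After GROUP BY (1 rows):
orders.amt | n
4 | 1

== RESULT ==
orders.amt | n
4 | 1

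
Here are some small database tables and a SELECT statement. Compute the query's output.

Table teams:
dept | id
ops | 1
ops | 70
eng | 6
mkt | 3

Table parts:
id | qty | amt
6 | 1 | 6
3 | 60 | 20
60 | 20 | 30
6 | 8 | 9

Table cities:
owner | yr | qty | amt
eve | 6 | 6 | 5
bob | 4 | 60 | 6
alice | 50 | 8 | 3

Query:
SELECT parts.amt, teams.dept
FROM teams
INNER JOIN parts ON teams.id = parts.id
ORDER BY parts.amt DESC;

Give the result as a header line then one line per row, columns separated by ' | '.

== RESULT ==
parts.amt | teams.dept
20 | mkt
9 | eng
6 | eng

Derivation:
After JOIN parts (3 rows):
teams.dept | teams.id | parts.id | parts.qty | parts.amt
eng | 6 | 6 | 1 | 6
eng | 6 | 6 | 8 | 9
mkt | 3 | 3 | 60 | 20
After SELECT (3 rows):
parts.amt | teams.dept
6 | eng
9 | eng
20 | mkt
After ORDER BY (3 rows):
parts.amt | teams.dept
20 | mkt
9 | eng
6 | eng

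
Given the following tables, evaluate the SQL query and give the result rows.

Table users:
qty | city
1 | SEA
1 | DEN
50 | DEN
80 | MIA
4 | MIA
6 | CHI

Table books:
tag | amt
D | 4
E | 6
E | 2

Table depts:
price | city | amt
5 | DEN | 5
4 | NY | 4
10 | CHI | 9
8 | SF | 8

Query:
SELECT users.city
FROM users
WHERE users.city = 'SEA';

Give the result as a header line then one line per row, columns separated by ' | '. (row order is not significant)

== RESULT ==
users.city
SEA

Derivation:
After WHERE (1 rows):
users.qty | users.city
1 | SEA
After SELECT (1 rows):
users.city
SEA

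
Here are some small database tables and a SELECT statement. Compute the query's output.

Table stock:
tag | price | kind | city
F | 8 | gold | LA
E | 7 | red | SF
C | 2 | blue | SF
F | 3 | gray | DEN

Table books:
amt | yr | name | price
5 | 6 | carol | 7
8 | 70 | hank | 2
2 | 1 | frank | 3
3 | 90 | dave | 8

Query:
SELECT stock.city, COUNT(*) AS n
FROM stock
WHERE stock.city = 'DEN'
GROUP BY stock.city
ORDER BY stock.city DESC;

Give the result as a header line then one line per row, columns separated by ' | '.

== RESULT ==
stock.city | n
DEN | 1

Derivation:
After WHERE (1 rows):
stock.tag | stock.price | stock.kind | stock.city
F | 3 | gray | DEN
After GROUP BY (1 rows):
stock.city | n
DEN | 1
After ORDER BY (1 rows):
stock.city | n
DEN | 1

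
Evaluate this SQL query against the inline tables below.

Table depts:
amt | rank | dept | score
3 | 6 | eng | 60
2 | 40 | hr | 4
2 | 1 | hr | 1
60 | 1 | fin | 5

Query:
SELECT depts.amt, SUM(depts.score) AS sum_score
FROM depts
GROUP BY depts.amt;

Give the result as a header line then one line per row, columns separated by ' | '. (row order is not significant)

After GROUP BY (3 rows):
depts.amt | sum_score
3 | 60
2 | 5
60 | 5

== RESULT ==
depts.amt | sum_score
3 | 60
2 | 5
60 | 5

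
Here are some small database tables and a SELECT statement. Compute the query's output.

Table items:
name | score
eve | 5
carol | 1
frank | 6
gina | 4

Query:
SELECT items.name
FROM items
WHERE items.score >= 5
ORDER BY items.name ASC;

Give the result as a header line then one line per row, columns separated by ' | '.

After WHERE (2 rows):
items.name | items.score
eve | 5
frank | 6
After SELECT (2 rows):
items.name
eve
frank
After ORDER BY (2 rows):
items.name
eve
frank

== RESULT ==
items.name
eve
frank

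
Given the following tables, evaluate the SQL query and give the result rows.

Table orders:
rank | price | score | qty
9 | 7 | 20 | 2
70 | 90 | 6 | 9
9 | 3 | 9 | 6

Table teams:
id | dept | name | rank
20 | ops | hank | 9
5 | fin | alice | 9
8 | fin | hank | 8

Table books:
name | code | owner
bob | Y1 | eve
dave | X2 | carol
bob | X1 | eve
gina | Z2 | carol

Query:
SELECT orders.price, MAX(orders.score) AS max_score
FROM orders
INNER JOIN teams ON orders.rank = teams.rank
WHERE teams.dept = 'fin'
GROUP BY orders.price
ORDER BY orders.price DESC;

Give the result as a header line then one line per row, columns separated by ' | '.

After JOIN teams (4 rows):
orders.rank | orders.price | orders.score | orders.qty | teams.id | teams.dept | teams.name | teams.rank
9 | 7 | 20 | 2 | 20 | ops | hank | 9
9 | 7 | 20 | 2 | 5 | fin | alice | 9
9 | 3 | 9 | 6 | 20 | ops | hank | 9
9 | 3 | 9 | 6 | 5 | fin | alice | 9
After WHERE (2 rows):
orders.rank | orders.price | orders.score | orders.qty | teams.id | teams.dept | teams.name | teams.rank
9 | 7 | 20 | 2 | 5 | fin | alice | 9
9 | 3 | 9 | 6 | 5 | fin | alice | 9
After GROUP BY (2 rows):
orders.price | max_score
7 | 20
3 | 9
After ORDER BY (2 rows):
orders.price | max_score
7 | 20
3 | 9

== RESULT ==
orders.price | max_score
7 | 20
3 | 9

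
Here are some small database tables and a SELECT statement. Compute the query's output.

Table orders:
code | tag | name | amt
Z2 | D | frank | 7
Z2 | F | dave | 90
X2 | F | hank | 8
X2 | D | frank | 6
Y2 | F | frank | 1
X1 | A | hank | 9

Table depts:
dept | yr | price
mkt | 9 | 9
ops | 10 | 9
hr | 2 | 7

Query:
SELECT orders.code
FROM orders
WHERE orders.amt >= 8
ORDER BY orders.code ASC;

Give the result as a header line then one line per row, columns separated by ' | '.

After WHERE (3 rows):
orders.code | orders.tag | orders.name | orders.amt
Z2 | F | dave | 90
X2 | F | hank | 8
X1 | A | hank | 9
After SELECT (3 rows):
orders.code
Z2
X2
X1
After ORDER BY (3 rows):
orders.code
X1
X2
Z2

== RESULT ==
orders.code
X1
X2
Z2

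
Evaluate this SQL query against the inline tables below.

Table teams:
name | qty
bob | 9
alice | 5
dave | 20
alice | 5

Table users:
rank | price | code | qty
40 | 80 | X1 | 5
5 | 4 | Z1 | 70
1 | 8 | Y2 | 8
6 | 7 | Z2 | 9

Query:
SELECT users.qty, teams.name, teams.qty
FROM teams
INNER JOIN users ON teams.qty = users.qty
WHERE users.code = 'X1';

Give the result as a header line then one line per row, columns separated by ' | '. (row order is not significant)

== RESULT ==
users.qty | teams.name | teams.qty
5 | alice | 5
5 | alice | 5

Derivation:
After JOIN users (3 rows):
teams.name | teams.qty | users.rank | users.price | users.code | users.qty
bob | 9 | 6 | 7 | Z2 | 9
alice | 5 | 40 | 80 | X1 | 5
alice | 5 | 40 | 80 | X1 | 5
After WHERE (2 rows):
teams.name | teams.qty | users.rank | users.price | users.code | users.qty
alice | 5 | 40 | 80 | X1 | 5
alice | 5 | 40 | 80 | X1 | 5
After SELECT (2 rows):
users.qty | teams.name | teams.qty
5 | alice | 5
5 | alice | 5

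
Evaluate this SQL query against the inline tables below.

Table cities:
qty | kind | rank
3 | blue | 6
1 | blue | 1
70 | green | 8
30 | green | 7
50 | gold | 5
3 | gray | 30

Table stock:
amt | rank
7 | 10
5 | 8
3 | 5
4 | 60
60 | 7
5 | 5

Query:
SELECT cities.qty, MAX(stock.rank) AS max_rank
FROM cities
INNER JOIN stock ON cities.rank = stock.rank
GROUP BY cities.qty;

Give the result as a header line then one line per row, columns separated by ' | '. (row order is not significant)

After JOIN stock (4 rows):
cities.qty | cities.kind | cities.rank | stock.amt | stock.rank
70 | green | 8 | 5 | 8
30 | green | 7 | 60 | 7
50 | gold | 5 | 3 | 5
50 | gold | 5 | 5 | 5
After GROUP BY (3 rows):
cities.qty | max_rank
70 | 8
30 | 7
50 | 5

== RESULT ==
cities.qty | max_rank
70 | 8
30 | 7
50 | 5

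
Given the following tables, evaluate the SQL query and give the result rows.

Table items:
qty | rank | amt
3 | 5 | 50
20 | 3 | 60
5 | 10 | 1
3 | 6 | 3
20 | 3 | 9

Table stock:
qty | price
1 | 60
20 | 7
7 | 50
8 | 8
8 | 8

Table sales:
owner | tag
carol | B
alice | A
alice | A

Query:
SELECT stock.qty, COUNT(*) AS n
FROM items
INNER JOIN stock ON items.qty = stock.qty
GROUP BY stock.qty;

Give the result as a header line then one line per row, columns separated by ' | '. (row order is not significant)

== RESULT ==
stock.qty | n
20 | 2

Derivation:
After JOIN stock (2 rows):
items.qty | items.rank | items.amt | stock.qty | stock.price
20 | 3 | 60 | 20 | 7
20 | 3 | 9 | 20 | 7
After GROUP BY (1 rows):
stock.qty | n
20 | 2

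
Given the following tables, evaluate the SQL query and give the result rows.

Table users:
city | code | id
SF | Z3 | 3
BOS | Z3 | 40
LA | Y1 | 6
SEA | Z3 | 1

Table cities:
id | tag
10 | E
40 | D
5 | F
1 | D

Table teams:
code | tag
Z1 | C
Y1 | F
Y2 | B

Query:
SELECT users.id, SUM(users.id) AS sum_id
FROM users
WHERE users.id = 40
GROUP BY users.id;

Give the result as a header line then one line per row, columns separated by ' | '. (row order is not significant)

== RESULT ==
users.id | sum_id
40 | 40

Derivation:
After WHERE (1 rows):
users.city | users.code | users.id
BOS | Z3 | 40
After GROUP BY (1 rows):
users.id | sum_id
40 | 40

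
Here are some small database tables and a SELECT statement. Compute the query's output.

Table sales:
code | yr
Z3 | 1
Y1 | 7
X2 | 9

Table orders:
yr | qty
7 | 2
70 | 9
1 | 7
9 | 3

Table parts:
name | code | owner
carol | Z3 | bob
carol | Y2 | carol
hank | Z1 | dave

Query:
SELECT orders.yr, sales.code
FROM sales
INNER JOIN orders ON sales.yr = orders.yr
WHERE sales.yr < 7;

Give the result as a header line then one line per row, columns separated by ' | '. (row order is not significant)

== RESULT ==
orders.yr | sales.code
1 | Z3

Derivation:
After JOIN orders (3 rows):
sales.code | sales.yr | orders.yr | orders.qty
Z3 | 1 | 1 | 7
Y1 | 7 | 7 | 2
X2 | 9 | 9 | 3
After WHERE (1 rows):
sales.code | sales.yr | orders.yr | orders.qty
Z3 | 1 | 1 | 7
After SELECT (1 rows):
orders.yr | sales.code
1 | Z3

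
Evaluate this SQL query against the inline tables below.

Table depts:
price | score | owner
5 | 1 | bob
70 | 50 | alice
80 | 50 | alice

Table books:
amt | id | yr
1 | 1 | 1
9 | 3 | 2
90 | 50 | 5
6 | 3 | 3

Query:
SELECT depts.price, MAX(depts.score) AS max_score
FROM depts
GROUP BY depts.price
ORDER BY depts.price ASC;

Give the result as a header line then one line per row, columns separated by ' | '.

After GROUP BY (3 rows):
depts.price | max_score
5 | 1
70 | 50
80 | 50
After ORDER BY (3 rows):
depts.price | max_score
5 | 1
70 | 50
80 | 50

== RESULT ==
depts.price | max_score
5 | 1
70 | 50
80 | 50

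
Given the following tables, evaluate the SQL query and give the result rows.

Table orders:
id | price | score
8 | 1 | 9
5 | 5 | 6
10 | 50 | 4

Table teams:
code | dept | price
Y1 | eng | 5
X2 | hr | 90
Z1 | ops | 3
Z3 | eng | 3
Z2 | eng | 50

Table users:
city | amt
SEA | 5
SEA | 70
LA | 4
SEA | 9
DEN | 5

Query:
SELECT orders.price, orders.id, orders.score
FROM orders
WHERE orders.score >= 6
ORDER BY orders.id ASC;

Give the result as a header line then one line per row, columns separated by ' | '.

After WHERE (2 rows):
orders.id | orders.price | orders.score
8 | 1 | 9
5 | 5 | 6
After SELECT (2 rows):
orders.price | orders.id | orders.score
1 | 8 | 9
5 | 5 | 6
After ORDER BY (2 rows):
orders.price | orders.id | orders.score
5 | 5 | 6
1 | 8 | 9

== RESULT ==
orders.price | orders.id | orders.score
5 | 5 | 6
1 | 8 | 9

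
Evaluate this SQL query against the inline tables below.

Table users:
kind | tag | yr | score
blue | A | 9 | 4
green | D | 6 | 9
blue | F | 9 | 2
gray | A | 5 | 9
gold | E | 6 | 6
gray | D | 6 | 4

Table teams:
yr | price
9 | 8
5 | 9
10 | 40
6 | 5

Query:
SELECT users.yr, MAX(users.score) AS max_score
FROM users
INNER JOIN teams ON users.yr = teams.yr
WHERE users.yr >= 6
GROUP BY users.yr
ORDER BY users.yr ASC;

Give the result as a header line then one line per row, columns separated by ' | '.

After JOIN teams (6 rows):
users.kind | users.tag | users.yr | users.score | teams.yr | teams.price
blue | A | 9 | 4 | 9 | 8
green | D | 6 | 9 | 6 | 5
blue | F | 9 | 2 | 9 | 8
gray | A | 5 | 9 | 5 | 9
gold | E | 6 | 6 | 6 | 5
gray | D | 6 | 4 | 6 | 5
After WHERE (5 rows):
users.kind | users.tag | users.yr | users.score | teams.yr | teams.price
blue | A | 9 | 4 | 9 | 8
green | D | 6 | 9 | 6 | 5
blue | F | 9 | 2 | 9 | 8
gold | E | 6 | 6 | 6 | 5
gray | D | 6 | 4 | 6 | 5
After GROUP BY (2 rows):
users.yr | max_score
9 | 4
6 | 9
After ORDER BY (2 rows):
users.yr | max_score
6 | 9
9 | 4

== RESULT ==
users.yr | max_score
6 | 9
9 | 4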